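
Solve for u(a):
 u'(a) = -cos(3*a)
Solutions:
 u(a) = C1 - sin(3*a)/3


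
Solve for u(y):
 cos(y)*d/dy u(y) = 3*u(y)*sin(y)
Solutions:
 u(y) = C1/cos(y)^3


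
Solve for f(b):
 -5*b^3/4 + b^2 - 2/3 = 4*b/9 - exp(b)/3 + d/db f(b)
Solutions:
 f(b) = C1 - 5*b^4/16 + b^3/3 - 2*b^2/9 - 2*b/3 + exp(b)/3


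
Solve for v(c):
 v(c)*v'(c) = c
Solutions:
 v(c) = -sqrt(C1 + c^2)
 v(c) = sqrt(C1 + c^2)


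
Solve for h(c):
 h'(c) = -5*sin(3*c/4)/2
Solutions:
 h(c) = C1 + 10*cos(3*c/4)/3


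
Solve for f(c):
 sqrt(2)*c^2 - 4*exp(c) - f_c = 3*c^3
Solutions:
 f(c) = C1 - 3*c^4/4 + sqrt(2)*c^3/3 - 4*exp(c)


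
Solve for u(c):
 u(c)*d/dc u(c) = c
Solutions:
 u(c) = -sqrt(C1 + c^2)
 u(c) = sqrt(C1 + c^2)


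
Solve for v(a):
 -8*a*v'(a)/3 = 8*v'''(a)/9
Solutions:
 v(a) = C1 + Integral(C2*airyai(-3^(1/3)*a) + C3*airybi(-3^(1/3)*a), a)


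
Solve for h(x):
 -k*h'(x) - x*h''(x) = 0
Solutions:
 h(x) = C1 + x^(1 - re(k))*(C2*sin(log(x)*Abs(im(k))) + C3*cos(log(x)*im(k)))


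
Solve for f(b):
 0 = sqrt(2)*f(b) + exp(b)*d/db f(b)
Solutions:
 f(b) = C1*exp(sqrt(2)*exp(-b))


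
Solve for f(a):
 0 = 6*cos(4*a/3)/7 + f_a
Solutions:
 f(a) = C1 - 9*sin(4*a/3)/14


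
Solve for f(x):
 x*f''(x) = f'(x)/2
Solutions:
 f(x) = C1 + C2*x^(3/2)


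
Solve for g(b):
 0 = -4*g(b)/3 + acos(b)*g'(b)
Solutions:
 g(b) = C1*exp(4*Integral(1/acos(b), b)/3)


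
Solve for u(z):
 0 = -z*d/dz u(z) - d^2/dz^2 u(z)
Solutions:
 u(z) = C1 + C2*erf(sqrt(2)*z/2)


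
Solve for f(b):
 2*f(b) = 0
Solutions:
 f(b) = 0


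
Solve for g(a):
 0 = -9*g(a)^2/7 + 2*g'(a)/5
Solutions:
 g(a) = -14/(C1 + 45*a)


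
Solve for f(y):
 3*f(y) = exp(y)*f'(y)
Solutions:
 f(y) = C1*exp(-3*exp(-y))


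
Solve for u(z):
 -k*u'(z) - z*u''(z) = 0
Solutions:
 u(z) = C1 + z^(1 - re(k))*(C2*sin(log(z)*Abs(im(k))) + C3*cos(log(z)*im(k)))


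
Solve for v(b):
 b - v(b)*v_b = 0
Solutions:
 v(b) = -sqrt(C1 + b^2)
 v(b) = sqrt(C1 + b^2)


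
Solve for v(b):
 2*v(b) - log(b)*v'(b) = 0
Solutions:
 v(b) = C1*exp(2*li(b))


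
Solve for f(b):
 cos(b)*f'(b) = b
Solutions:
 f(b) = C1 + Integral(b/cos(b), b)


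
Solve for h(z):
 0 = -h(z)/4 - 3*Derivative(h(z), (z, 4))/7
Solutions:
 h(z) = (C1*sin(3^(3/4)*7^(1/4)*z/6) + C2*cos(3^(3/4)*7^(1/4)*z/6))*exp(-3^(3/4)*7^(1/4)*z/6) + (C3*sin(3^(3/4)*7^(1/4)*z/6) + C4*cos(3^(3/4)*7^(1/4)*z/6))*exp(3^(3/4)*7^(1/4)*z/6)


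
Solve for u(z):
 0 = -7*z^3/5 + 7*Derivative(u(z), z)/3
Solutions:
 u(z) = C1 + 3*z^4/20


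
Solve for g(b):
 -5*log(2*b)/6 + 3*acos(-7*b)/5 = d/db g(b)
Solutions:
 g(b) = C1 - 5*b*log(b)/6 + 3*b*acos(-7*b)/5 - 5*b*log(2)/6 + 5*b/6 + 3*sqrt(1 - 49*b^2)/35


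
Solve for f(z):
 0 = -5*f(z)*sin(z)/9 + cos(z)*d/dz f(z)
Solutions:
 f(z) = C1/cos(z)^(5/9)


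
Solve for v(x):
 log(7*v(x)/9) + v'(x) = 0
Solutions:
 -Integral(1/(-log(_y) - log(7) + 2*log(3)), (_y, v(x))) = C1 - x


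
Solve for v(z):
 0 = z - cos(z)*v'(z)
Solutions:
 v(z) = C1 + Integral(z/cos(z), z)


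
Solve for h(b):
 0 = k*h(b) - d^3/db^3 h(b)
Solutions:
 h(b) = C1*exp(b*k^(1/3)) + C2*exp(b*k^(1/3)*(-1 + sqrt(3)*I)/2) + C3*exp(-b*k^(1/3)*(1 + sqrt(3)*I)/2)


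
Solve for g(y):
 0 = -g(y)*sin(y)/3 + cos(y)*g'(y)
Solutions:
 g(y) = C1/cos(y)^(1/3)


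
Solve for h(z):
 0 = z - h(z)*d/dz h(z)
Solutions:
 h(z) = -sqrt(C1 + z^2)
 h(z) = sqrt(C1 + z^2)


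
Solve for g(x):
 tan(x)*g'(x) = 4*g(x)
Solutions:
 g(x) = C1*sin(x)^4


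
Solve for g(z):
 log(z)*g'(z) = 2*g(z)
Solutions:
 g(z) = C1*exp(2*li(z))


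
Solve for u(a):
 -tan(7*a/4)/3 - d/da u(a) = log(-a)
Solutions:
 u(a) = C1 - a*log(-a) + a + 4*log(cos(7*a/4))/21


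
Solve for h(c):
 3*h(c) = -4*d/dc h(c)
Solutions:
 h(c) = C1*exp(-3*c/4)


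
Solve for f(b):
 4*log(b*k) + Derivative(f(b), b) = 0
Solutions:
 f(b) = C1 - 4*b*log(b*k) + 4*b


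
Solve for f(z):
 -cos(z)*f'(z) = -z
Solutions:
 f(z) = C1 + Integral(z/cos(z), z)


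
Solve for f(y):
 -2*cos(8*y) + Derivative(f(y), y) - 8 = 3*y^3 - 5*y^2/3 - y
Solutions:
 f(y) = C1 + 3*y^4/4 - 5*y^3/9 - y^2/2 + 8*y + sin(8*y)/4


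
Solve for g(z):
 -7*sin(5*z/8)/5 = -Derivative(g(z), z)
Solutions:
 g(z) = C1 - 56*cos(5*z/8)/25


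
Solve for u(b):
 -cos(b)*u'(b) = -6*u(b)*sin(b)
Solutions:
 u(b) = C1/cos(b)^6


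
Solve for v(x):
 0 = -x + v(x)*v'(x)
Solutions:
 v(x) = -sqrt(C1 + x^2)
 v(x) = sqrt(C1 + x^2)


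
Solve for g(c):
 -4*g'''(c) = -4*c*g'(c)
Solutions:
 g(c) = C1 + Integral(C2*airyai(c) + C3*airybi(c), c)


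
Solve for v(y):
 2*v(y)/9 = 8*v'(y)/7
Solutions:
 v(y) = C1*exp(7*y/36)


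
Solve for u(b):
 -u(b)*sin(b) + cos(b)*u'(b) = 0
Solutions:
 u(b) = C1/cos(b)


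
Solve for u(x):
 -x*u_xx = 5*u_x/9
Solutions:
 u(x) = C1 + C2*x^(4/9)


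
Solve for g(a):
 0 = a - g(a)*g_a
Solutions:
 g(a) = -sqrt(C1 + a^2)
 g(a) = sqrt(C1 + a^2)


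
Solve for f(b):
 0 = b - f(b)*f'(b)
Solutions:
 f(b) = -sqrt(C1 + b^2)
 f(b) = sqrt(C1 + b^2)


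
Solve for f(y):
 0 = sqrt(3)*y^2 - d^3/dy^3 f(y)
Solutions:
 f(y) = C1 + C2*y + C3*y^2 + sqrt(3)*y^5/60


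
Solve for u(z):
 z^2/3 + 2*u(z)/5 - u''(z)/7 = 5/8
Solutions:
 u(z) = C1*exp(-sqrt(70)*z/5) + C2*exp(sqrt(70)*z/5) - 5*z^2/6 + 325/336


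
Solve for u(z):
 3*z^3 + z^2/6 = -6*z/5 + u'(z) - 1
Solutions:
 u(z) = C1 + 3*z^4/4 + z^3/18 + 3*z^2/5 + z


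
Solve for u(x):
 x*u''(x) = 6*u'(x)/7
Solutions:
 u(x) = C1 + C2*x^(13/7)


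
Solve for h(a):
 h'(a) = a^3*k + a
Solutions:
 h(a) = C1 + a^4*k/4 + a^2/2


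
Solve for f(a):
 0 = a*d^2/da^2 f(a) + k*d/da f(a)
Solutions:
 f(a) = C1 + a^(1 - re(k))*(C2*sin(log(a)*Abs(im(k))) + C3*cos(log(a)*im(k)))


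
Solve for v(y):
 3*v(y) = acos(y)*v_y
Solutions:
 v(y) = C1*exp(3*Integral(1/acos(y), y))


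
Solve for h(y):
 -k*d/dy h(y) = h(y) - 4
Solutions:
 h(y) = C1*exp(-y/k) + 4


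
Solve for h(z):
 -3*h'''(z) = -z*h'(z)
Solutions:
 h(z) = C1 + Integral(C2*airyai(3^(2/3)*z/3) + C3*airybi(3^(2/3)*z/3), z)


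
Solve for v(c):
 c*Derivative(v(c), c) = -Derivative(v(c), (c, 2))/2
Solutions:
 v(c) = C1 + C2*erf(c)


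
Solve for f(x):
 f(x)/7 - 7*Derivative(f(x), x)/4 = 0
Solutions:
 f(x) = C1*exp(4*x/49)


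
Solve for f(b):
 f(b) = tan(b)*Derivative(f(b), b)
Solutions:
 f(b) = C1*sin(b)


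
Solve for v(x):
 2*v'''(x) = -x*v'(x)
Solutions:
 v(x) = C1 + Integral(C2*airyai(-2^(2/3)*x/2) + C3*airybi(-2^(2/3)*x/2), x)


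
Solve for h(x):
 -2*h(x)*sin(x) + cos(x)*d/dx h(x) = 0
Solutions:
 h(x) = C1/cos(x)^2


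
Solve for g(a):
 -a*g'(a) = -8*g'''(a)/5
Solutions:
 g(a) = C1 + Integral(C2*airyai(5^(1/3)*a/2) + C3*airybi(5^(1/3)*a/2), a)


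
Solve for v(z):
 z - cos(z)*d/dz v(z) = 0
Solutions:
 v(z) = C1 + Integral(z/cos(z), z)


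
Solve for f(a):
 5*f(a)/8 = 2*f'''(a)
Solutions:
 f(a) = C3*exp(2^(2/3)*5^(1/3)*a/4) + (C1*sin(2^(2/3)*sqrt(3)*5^(1/3)*a/8) + C2*cos(2^(2/3)*sqrt(3)*5^(1/3)*a/8))*exp(-2^(2/3)*5^(1/3)*a/8)


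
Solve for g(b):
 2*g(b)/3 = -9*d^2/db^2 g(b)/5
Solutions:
 g(b) = C1*sin(sqrt(30)*b/9) + C2*cos(sqrt(30)*b/9)


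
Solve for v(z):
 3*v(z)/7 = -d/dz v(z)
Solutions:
 v(z) = C1*exp(-3*z/7)


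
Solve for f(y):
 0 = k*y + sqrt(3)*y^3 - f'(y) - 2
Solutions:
 f(y) = C1 + k*y^2/2 + sqrt(3)*y^4/4 - 2*y


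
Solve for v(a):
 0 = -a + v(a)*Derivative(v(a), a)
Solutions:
 v(a) = -sqrt(C1 + a^2)
 v(a) = sqrt(C1 + a^2)


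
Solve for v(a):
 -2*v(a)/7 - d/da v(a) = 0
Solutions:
 v(a) = C1*exp(-2*a/7)


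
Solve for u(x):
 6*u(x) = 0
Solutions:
 u(x) = 0


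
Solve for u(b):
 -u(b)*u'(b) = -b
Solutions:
 u(b) = -sqrt(C1 + b^2)
 u(b) = sqrt(C1 + b^2)


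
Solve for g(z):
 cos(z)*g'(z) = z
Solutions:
 g(z) = C1 + Integral(z/cos(z), z)


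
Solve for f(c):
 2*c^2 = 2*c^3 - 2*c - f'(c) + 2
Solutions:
 f(c) = C1 + c^4/2 - 2*c^3/3 - c^2 + 2*c


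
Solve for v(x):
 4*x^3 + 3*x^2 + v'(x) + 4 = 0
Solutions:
 v(x) = C1 - x^4 - x^3 - 4*x


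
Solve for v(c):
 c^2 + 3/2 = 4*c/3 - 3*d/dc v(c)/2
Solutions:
 v(c) = C1 - 2*c^3/9 + 4*c^2/9 - c


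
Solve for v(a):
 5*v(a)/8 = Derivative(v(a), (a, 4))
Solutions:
 v(a) = C1*exp(-10^(1/4)*a/2) + C2*exp(10^(1/4)*a/2) + C3*sin(10^(1/4)*a/2) + C4*cos(10^(1/4)*a/2)


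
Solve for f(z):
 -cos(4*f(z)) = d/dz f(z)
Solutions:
 f(z) = -asin((C1 + exp(8*z))/(C1 - exp(8*z)))/4 + pi/4
 f(z) = asin((C1 + exp(8*z))/(C1 - exp(8*z)))/4


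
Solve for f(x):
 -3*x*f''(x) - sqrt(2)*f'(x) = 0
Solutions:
 f(x) = C1 + C2*x^(1 - sqrt(2)/3)


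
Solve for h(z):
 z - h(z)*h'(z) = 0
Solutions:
 h(z) = -sqrt(C1 + z^2)
 h(z) = sqrt(C1 + z^2)


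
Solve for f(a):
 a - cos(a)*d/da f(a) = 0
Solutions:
 f(a) = C1 + Integral(a/cos(a), a)


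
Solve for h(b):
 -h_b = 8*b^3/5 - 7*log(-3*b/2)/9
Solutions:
 h(b) = C1 - 2*b^4/5 + 7*b*log(-b)/9 + 7*b*(-1 - log(2) + log(3))/9


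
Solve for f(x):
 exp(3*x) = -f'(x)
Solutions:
 f(x) = C1 - exp(3*x)/3


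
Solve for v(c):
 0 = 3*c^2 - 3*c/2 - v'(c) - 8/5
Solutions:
 v(c) = C1 + c^3 - 3*c^2/4 - 8*c/5


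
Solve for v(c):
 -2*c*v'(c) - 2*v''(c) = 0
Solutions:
 v(c) = C1 + C2*erf(sqrt(2)*c/2)


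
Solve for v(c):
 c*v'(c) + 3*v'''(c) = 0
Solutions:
 v(c) = C1 + Integral(C2*airyai(-3^(2/3)*c/3) + C3*airybi(-3^(2/3)*c/3), c)


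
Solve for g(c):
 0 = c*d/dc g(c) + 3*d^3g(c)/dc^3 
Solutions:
 g(c) = C1 + Integral(C2*airyai(-3^(2/3)*c/3) + C3*airybi(-3^(2/3)*c/3), c)


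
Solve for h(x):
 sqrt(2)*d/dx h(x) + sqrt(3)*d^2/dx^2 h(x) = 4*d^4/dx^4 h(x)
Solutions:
 h(x) = C1 + C2*exp(-x*(3^(5/6)/(sqrt(18 - sqrt(3)) + 3*sqrt(2))^(1/3) + 3^(2/3)*(sqrt(18 - sqrt(3)) + 3*sqrt(2))^(1/3))/12)*sin(x*(-3^(1/6)*(sqrt(18 - sqrt(3)) + 3*sqrt(2))^(1/3) + 3^(1/3)/(sqrt(18 - sqrt(3)) + 3*sqrt(2))^(1/3))/4) + C3*exp(-x*(3^(5/6)/(sqrt(18 - sqrt(3)) + 3*sqrt(2))^(1/3) + 3^(2/3)*(sqrt(18 - sqrt(3)) + 3*sqrt(2))^(1/3))/12)*cos(x*(-3^(1/6)*(sqrt(18 - sqrt(3)) + 3*sqrt(2))^(1/3) + 3^(1/3)/(sqrt(18 - sqrt(3)) + 3*sqrt(2))^(1/3))/4) + C4*exp(x*(3^(5/6)/(sqrt(18 - sqrt(3)) + 3*sqrt(2))^(1/3) + 3^(2/3)*(sqrt(18 - sqrt(3)) + 3*sqrt(2))^(1/3))/6)


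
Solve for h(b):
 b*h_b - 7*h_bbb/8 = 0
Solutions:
 h(b) = C1 + Integral(C2*airyai(2*7^(2/3)*b/7) + C3*airybi(2*7^(2/3)*b/7), b)


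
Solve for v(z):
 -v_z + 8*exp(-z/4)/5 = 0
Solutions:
 v(z) = C1 - 32*exp(-z/4)/5


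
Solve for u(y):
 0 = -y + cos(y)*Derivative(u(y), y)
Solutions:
 u(y) = C1 + Integral(y/cos(y), y)


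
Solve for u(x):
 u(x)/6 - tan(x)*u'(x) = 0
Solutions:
 u(x) = C1*sin(x)^(1/6)


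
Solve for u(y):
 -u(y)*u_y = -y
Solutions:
 u(y) = -sqrt(C1 + y^2)
 u(y) = sqrt(C1 + y^2)


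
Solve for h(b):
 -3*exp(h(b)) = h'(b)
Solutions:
 h(b) = log(1/(C1 + 3*b))


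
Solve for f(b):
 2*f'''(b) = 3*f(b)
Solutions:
 f(b) = C3*exp(2^(2/3)*3^(1/3)*b/2) + (C1*sin(2^(2/3)*3^(5/6)*b/4) + C2*cos(2^(2/3)*3^(5/6)*b/4))*exp(-2^(2/3)*3^(1/3)*b/4)


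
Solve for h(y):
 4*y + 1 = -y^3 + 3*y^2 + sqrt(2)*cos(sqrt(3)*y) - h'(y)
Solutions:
 h(y) = C1 - y^4/4 + y^3 - 2*y^2 - y + sqrt(6)*sin(sqrt(3)*y)/3


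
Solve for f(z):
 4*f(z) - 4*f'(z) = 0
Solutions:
 f(z) = C1*exp(z)


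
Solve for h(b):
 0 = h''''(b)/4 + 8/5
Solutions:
 h(b) = C1 + C2*b + C3*b^2 + C4*b^3 - 4*b^4/15


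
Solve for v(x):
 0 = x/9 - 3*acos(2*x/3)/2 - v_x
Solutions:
 v(x) = C1 + x^2/18 - 3*x*acos(2*x/3)/2 + 3*sqrt(9 - 4*x^2)/4


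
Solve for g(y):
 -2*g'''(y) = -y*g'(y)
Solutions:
 g(y) = C1 + Integral(C2*airyai(2^(2/3)*y/2) + C3*airybi(2^(2/3)*y/2), y)


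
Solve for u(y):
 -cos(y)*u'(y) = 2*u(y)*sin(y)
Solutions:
 u(y) = C1*cos(y)^2


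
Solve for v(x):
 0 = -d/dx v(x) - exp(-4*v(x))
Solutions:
 v(x) = log(-I*(C1 - 4*x)^(1/4))
 v(x) = log(I*(C1 - 4*x)^(1/4))
 v(x) = log(-(C1 - 4*x)^(1/4))
 v(x) = log(C1 - 4*x)/4


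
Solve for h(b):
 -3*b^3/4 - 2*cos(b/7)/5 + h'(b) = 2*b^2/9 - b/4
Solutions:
 h(b) = C1 + 3*b^4/16 + 2*b^3/27 - b^2/8 + 14*sin(b/7)/5


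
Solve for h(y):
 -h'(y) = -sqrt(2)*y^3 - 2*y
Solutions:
 h(y) = C1 + sqrt(2)*y^4/4 + y^2


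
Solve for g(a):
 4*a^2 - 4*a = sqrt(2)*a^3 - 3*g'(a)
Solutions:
 g(a) = C1 + sqrt(2)*a^4/12 - 4*a^3/9 + 2*a^2/3


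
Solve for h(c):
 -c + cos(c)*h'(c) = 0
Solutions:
 h(c) = C1 + Integral(c/cos(c), c)


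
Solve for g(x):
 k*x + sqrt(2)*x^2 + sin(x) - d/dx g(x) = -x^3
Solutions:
 g(x) = C1 + k*x^2/2 + x^4/4 + sqrt(2)*x^3/3 - cos(x)


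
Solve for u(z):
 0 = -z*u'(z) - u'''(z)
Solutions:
 u(z) = C1 + Integral(C2*airyai(-z) + C3*airybi(-z), z)


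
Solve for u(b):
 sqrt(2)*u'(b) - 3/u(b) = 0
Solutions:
 u(b) = -sqrt(C1 + 3*sqrt(2)*b)
 u(b) = sqrt(C1 + 3*sqrt(2)*b)


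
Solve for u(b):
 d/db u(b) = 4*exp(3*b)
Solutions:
 u(b) = C1 + 4*exp(3*b)/3


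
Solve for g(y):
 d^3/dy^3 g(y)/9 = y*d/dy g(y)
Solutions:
 g(y) = C1 + Integral(C2*airyai(3^(2/3)*y) + C3*airybi(3^(2/3)*y), y)


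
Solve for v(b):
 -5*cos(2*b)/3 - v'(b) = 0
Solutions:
 v(b) = C1 - 5*sin(2*b)/6


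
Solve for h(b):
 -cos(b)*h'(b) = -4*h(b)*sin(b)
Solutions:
 h(b) = C1/cos(b)^4


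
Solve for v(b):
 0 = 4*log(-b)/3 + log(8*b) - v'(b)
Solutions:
 v(b) = C1 + 7*b*log(b)/3 + b*(-7/3 + 3*log(2) + 4*I*pi/3)


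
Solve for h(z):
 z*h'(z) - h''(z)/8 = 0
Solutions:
 h(z) = C1 + C2*erfi(2*z)


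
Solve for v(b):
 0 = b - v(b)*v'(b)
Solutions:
 v(b) = -sqrt(C1 + b^2)
 v(b) = sqrt(C1 + b^2)


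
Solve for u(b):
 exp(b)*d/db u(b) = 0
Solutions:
 u(b) = C1


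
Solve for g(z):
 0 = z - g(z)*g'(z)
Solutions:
 g(z) = -sqrt(C1 + z^2)
 g(z) = sqrt(C1 + z^2)


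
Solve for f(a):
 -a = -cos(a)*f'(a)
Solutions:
 f(a) = C1 + Integral(a/cos(a), a)


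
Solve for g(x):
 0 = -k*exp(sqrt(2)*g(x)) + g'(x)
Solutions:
 g(x) = sqrt(2)*(2*log(-1/(C1 + k*x)) - log(2))/4


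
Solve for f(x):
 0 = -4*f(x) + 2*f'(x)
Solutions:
 f(x) = C1*exp(2*x)


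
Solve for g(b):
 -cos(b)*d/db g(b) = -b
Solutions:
 g(b) = C1 + Integral(b/cos(b), b)


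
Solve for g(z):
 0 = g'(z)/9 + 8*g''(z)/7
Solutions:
 g(z) = C1 + C2*exp(-7*z/72)


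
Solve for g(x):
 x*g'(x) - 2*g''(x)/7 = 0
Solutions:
 g(x) = C1 + C2*erfi(sqrt(7)*x/2)


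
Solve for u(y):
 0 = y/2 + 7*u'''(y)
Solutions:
 u(y) = C1 + C2*y + C3*y^2 - y^4/336


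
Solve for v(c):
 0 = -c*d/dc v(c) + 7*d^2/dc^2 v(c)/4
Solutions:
 v(c) = C1 + C2*erfi(sqrt(14)*c/7)


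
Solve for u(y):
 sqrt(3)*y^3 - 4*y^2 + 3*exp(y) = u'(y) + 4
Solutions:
 u(y) = C1 + sqrt(3)*y^4/4 - 4*y^3/3 - 4*y + 3*exp(y)


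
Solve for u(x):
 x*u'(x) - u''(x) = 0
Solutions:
 u(x) = C1 + C2*erfi(sqrt(2)*x/2)


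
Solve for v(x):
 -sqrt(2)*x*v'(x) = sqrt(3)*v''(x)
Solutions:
 v(x) = C1 + C2*erf(6^(3/4)*x/6)


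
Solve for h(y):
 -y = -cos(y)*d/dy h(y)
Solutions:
 h(y) = C1 + Integral(y/cos(y), y)


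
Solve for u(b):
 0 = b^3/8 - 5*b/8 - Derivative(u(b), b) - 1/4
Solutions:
 u(b) = C1 + b^4/32 - 5*b^2/16 - b/4


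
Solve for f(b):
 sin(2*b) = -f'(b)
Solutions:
 f(b) = C1 + cos(2*b)/2


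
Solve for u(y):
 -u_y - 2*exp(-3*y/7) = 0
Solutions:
 u(y) = C1 + 14*exp(-3*y/7)/3


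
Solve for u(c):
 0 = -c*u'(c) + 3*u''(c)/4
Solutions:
 u(c) = C1 + C2*erfi(sqrt(6)*c/3)


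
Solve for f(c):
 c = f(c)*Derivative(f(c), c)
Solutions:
 f(c) = -sqrt(C1 + c^2)
 f(c) = sqrt(C1 + c^2)


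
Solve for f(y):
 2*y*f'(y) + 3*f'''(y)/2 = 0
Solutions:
 f(y) = C1 + Integral(C2*airyai(-6^(2/3)*y/3) + C3*airybi(-6^(2/3)*y/3), y)


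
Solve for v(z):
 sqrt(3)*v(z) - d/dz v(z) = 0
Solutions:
 v(z) = C1*exp(sqrt(3)*z)


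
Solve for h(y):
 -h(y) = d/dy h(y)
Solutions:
 h(y) = C1*exp(-y)


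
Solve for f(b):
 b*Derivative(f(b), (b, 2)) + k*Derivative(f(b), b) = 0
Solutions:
 f(b) = C1 + b^(1 - re(k))*(C2*sin(log(b)*Abs(im(k))) + C3*cos(log(b)*im(k)))


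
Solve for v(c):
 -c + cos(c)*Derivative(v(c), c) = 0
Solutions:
 v(c) = C1 + Integral(c/cos(c), c)


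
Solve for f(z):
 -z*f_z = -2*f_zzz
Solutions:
 f(z) = C1 + Integral(C2*airyai(2^(2/3)*z/2) + C3*airybi(2^(2/3)*z/2), z)


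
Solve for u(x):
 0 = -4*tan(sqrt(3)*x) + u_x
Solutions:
 u(x) = C1 - 4*sqrt(3)*log(cos(sqrt(3)*x))/3


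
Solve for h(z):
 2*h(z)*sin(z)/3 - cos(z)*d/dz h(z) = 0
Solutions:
 h(z) = C1/cos(z)^(2/3)


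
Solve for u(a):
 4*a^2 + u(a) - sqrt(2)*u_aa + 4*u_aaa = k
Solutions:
 u(a) = C1*exp(a*(2^(2/3)/(-sqrt(2) + sqrt(-2 + (108 - sqrt(2))^2) + 108)^(1/3) + 2*sqrt(2) + 2^(1/3)*(-sqrt(2) + sqrt(-2 + (108 - sqrt(2))^2) + 108)^(1/3))/24)*sin(2^(1/3)*sqrt(3)*a*(-(-sqrt(2) + sqrt(-2 + (108 - sqrt(2))^2) + 108)^(1/3) + 2^(1/3)/(-sqrt(2) + sqrt(-2 + (108 - sqrt(2))^2) + 108)^(1/3))/24) + C2*exp(a*(2^(2/3)/(-sqrt(2) + sqrt(-2 + (108 - sqrt(2))^2) + 108)^(1/3) + 2*sqrt(2) + 2^(1/3)*(-sqrt(2) + sqrt(-2 + (108 - sqrt(2))^2) + 108)^(1/3))/24)*cos(2^(1/3)*sqrt(3)*a*(-(-sqrt(2) + sqrt(-2 + (108 - sqrt(2))^2) + 108)^(1/3) + 2^(1/3)/(-sqrt(2) + sqrt(-2 + (108 - sqrt(2))^2) + 108)^(1/3))/24) + C3*exp(a*(-2^(1/3)*(-sqrt(2) + sqrt(-2 + (108 - sqrt(2))^2) + 108)^(1/3) - 2^(2/3)/(-sqrt(2) + sqrt(-2 + (108 - sqrt(2))^2) + 108)^(1/3) + sqrt(2))/12) - 4*a^2 + k - 8*sqrt(2)


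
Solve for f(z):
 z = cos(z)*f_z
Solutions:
 f(z) = C1 + Integral(z/cos(z), z)


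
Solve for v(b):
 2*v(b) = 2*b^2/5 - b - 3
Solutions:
 v(b) = b^2/5 - b/2 - 3/2


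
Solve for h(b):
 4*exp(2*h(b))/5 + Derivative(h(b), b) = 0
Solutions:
 h(b) = log(-sqrt(1/(C1 + 4*b))) - log(2) + log(10)/2
 h(b) = log(1/(C1 + 4*b))/2 - log(2) + log(10)/2


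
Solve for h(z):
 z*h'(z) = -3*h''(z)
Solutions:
 h(z) = C1 + C2*erf(sqrt(6)*z/6)


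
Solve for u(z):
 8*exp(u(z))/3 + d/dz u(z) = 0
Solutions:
 u(z) = log(1/(C1 + 8*z)) + log(3)


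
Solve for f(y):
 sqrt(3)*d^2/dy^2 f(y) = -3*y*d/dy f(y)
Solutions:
 f(y) = C1 + C2*erf(sqrt(2)*3^(1/4)*y/2)


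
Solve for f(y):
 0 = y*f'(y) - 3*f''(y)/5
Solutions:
 f(y) = C1 + C2*erfi(sqrt(30)*y/6)


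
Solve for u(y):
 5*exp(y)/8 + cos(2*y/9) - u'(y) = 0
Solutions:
 u(y) = C1 + 5*exp(y)/8 + 9*sin(2*y/9)/2


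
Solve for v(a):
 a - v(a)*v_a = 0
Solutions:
 v(a) = -sqrt(C1 + a^2)
 v(a) = sqrt(C1 + a^2)


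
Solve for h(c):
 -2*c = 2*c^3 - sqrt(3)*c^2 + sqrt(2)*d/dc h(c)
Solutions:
 h(c) = C1 - sqrt(2)*c^4/4 + sqrt(6)*c^3/6 - sqrt(2)*c^2/2


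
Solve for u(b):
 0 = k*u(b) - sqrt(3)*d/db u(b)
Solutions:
 u(b) = C1*exp(sqrt(3)*b*k/3)


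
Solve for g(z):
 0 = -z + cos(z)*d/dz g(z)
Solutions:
 g(z) = C1 + Integral(z/cos(z), z)


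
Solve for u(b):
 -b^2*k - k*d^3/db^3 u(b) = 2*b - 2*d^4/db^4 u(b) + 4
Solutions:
 u(b) = C1 + C2*b + C3*b^2 + C4*exp(b*k/2) - b^5/60 - b^4/(4*k) + b^3*(-2/3 - 2/k)/k


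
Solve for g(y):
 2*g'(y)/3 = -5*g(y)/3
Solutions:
 g(y) = C1*exp(-5*y/2)


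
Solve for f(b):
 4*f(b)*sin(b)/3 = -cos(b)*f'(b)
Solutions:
 f(b) = C1*cos(b)^(4/3)


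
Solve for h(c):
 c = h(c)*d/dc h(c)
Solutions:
 h(c) = -sqrt(C1 + c^2)
 h(c) = sqrt(C1 + c^2)


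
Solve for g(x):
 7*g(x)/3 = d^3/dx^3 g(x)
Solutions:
 g(x) = C3*exp(3^(2/3)*7^(1/3)*x/3) + (C1*sin(3^(1/6)*7^(1/3)*x/2) + C2*cos(3^(1/6)*7^(1/3)*x/2))*exp(-3^(2/3)*7^(1/3)*x/6)


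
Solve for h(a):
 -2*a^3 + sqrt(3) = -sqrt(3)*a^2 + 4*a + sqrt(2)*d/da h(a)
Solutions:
 h(a) = C1 - sqrt(2)*a^4/4 + sqrt(6)*a^3/6 - sqrt(2)*a^2 + sqrt(6)*a/2


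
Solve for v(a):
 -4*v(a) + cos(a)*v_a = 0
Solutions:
 v(a) = C1*(sin(a)^2 + 2*sin(a) + 1)/(sin(a)^2 - 2*sin(a) + 1)


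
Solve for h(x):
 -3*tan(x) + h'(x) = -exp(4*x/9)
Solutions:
 h(x) = C1 - 9*exp(4*x/9)/4 - 3*log(cos(x))


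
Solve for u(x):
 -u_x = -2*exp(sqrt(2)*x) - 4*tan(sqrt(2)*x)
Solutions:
 u(x) = C1 + sqrt(2)*exp(sqrt(2)*x) - 2*sqrt(2)*log(cos(sqrt(2)*x))


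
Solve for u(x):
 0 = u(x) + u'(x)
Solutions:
 u(x) = C1*exp(-x)


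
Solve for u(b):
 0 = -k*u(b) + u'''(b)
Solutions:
 u(b) = C1*exp(b*k^(1/3)) + C2*exp(b*k^(1/3)*(-1 + sqrt(3)*I)/2) + C3*exp(-b*k^(1/3)*(1 + sqrt(3)*I)/2)


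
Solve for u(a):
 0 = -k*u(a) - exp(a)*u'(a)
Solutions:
 u(a) = C1*exp(k*exp(-a))


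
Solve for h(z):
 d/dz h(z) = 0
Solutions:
 h(z) = C1


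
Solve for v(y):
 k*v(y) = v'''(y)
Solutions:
 v(y) = C1*exp(k^(1/3)*y) + C2*exp(k^(1/3)*y*(-1 + sqrt(3)*I)/2) + C3*exp(-k^(1/3)*y*(1 + sqrt(3)*I)/2)


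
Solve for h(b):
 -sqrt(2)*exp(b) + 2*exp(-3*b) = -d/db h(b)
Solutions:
 h(b) = C1 + sqrt(2)*exp(b) + 2*exp(-3*b)/3


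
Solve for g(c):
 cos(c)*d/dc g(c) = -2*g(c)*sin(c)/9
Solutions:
 g(c) = C1*cos(c)^(2/9)


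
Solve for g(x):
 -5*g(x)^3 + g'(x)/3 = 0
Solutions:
 g(x) = -sqrt(2)*sqrt(-1/(C1 + 15*x))/2
 g(x) = sqrt(2)*sqrt(-1/(C1 + 15*x))/2


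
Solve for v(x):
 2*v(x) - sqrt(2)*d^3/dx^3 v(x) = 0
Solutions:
 v(x) = C3*exp(2^(1/6)*x) + (C1*sin(2^(1/6)*sqrt(3)*x/2) + C2*cos(2^(1/6)*sqrt(3)*x/2))*exp(-2^(1/6)*x/2)


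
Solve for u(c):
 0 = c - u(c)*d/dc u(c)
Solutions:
 u(c) = -sqrt(C1 + c^2)
 u(c) = sqrt(C1 + c^2)


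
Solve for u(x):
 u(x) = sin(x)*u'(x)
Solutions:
 u(x) = C1*sqrt(cos(x) - 1)/sqrt(cos(x) + 1)


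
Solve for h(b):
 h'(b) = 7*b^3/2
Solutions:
 h(b) = C1 + 7*b^4/8


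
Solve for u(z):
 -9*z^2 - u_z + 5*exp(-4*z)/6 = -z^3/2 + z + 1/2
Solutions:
 u(z) = C1 + z^4/8 - 3*z^3 - z^2/2 - z/2 - 5*exp(-4*z)/24


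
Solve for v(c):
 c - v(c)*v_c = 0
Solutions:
 v(c) = -sqrt(C1 + c^2)
 v(c) = sqrt(C1 + c^2)


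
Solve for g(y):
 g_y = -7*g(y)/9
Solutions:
 g(y) = C1*exp(-7*y/9)


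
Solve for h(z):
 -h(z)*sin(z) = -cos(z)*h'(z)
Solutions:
 h(z) = C1/cos(z)


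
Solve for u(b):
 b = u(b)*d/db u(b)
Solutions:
 u(b) = -sqrt(C1 + b^2)
 u(b) = sqrt(C1 + b^2)


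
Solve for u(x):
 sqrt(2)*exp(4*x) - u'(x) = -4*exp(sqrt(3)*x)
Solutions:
 u(x) = C1 + sqrt(2)*exp(4*x)/4 + 4*sqrt(3)*exp(sqrt(3)*x)/3


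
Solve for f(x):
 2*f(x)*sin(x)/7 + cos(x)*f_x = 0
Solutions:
 f(x) = C1*cos(x)^(2/7)


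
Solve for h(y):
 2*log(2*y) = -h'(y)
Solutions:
 h(y) = C1 - 2*y*log(y) - y*log(4) + 2*y


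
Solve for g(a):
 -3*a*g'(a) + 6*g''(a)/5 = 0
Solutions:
 g(a) = C1 + C2*erfi(sqrt(5)*a/2)


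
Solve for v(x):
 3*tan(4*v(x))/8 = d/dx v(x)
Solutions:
 v(x) = -asin(C1*exp(3*x/2))/4 + pi/4
 v(x) = asin(C1*exp(3*x/2))/4


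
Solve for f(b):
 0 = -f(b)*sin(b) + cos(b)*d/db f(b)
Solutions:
 f(b) = C1/cos(b)


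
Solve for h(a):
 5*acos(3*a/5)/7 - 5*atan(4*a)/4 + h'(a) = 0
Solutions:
 h(a) = C1 - 5*a*acos(3*a/5)/7 + 5*a*atan(4*a)/4 + 5*sqrt(25 - 9*a^2)/21 - 5*log(16*a^2 + 1)/32


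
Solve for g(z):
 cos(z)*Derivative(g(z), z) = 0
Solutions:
 g(z) = C1


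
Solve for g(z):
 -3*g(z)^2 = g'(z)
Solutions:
 g(z) = 1/(C1 + 3*z)


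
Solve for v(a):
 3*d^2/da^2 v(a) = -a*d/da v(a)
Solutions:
 v(a) = C1 + C2*erf(sqrt(6)*a/6)


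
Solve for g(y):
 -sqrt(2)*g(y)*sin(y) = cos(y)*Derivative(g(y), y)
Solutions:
 g(y) = C1*cos(y)^(sqrt(2))


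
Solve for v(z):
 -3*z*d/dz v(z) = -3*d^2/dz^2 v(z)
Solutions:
 v(z) = C1 + C2*erfi(sqrt(2)*z/2)


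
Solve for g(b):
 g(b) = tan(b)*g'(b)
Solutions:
 g(b) = C1*sin(b)


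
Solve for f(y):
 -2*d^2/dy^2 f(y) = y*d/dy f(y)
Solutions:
 f(y) = C1 + C2*erf(y/2)


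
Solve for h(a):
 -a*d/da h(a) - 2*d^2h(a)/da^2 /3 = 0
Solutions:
 h(a) = C1 + C2*erf(sqrt(3)*a/2)


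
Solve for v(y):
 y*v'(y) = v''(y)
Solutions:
 v(y) = C1 + C2*erfi(sqrt(2)*y/2)


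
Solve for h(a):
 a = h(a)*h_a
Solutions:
 h(a) = -sqrt(C1 + a^2)
 h(a) = sqrt(C1 + a^2)


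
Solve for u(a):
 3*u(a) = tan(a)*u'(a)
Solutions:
 u(a) = C1*sin(a)^3


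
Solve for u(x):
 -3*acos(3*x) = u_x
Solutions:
 u(x) = C1 - 3*x*acos(3*x) + sqrt(1 - 9*x^2)


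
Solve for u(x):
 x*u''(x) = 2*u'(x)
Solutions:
 u(x) = C1 + C2*x^3


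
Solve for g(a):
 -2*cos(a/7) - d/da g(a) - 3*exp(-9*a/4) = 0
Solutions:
 g(a) = C1 - 14*sin(a/7) + 4*exp(-9*a/4)/3


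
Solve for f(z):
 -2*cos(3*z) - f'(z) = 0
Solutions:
 f(z) = C1 - 2*sin(3*z)/3


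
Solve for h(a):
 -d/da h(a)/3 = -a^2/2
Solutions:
 h(a) = C1 + a^3/2


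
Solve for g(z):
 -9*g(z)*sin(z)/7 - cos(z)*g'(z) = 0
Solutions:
 g(z) = C1*cos(z)^(9/7)


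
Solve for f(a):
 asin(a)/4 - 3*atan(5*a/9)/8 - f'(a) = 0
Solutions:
 f(a) = C1 + a*asin(a)/4 - 3*a*atan(5*a/9)/8 + sqrt(1 - a^2)/4 + 27*log(25*a^2 + 81)/80


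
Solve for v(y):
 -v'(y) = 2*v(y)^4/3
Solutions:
 v(y) = (-1 - sqrt(3)*I)*(1/(C1 + 2*y))^(1/3)/2
 v(y) = (-1 + sqrt(3)*I)*(1/(C1 + 2*y))^(1/3)/2
 v(y) = (1/(C1 + 2*y))^(1/3)


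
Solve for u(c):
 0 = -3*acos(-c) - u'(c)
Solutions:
 u(c) = C1 - 3*c*acos(-c) - 3*sqrt(1 - c^2)


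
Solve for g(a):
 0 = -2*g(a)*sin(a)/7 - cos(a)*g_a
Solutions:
 g(a) = C1*cos(a)^(2/7)


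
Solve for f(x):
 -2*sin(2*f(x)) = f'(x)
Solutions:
 f(x) = pi - acos((-C1 - exp(8*x))/(C1 - exp(8*x)))/2
 f(x) = acos((-C1 - exp(8*x))/(C1 - exp(8*x)))/2


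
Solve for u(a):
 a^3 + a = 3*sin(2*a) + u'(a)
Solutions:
 u(a) = C1 + a^4/4 + a^2/2 + 3*cos(2*a)/2


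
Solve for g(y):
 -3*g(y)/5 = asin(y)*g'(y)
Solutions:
 g(y) = C1*exp(-3*Integral(1/asin(y), y)/5)


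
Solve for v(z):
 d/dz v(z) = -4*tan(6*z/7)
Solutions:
 v(z) = C1 + 14*log(cos(6*z/7))/3


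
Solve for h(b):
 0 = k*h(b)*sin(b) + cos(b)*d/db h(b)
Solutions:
 h(b) = C1*exp(k*log(cos(b)))


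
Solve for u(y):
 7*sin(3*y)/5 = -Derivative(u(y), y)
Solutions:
 u(y) = C1 + 7*cos(3*y)/15


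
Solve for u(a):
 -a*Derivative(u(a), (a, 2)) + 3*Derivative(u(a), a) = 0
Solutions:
 u(a) = C1 + C2*a^4


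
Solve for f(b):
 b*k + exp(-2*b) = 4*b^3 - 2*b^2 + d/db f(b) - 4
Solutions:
 f(b) = C1 - b^4 + 2*b^3/3 + b^2*k/2 + 4*b - exp(-2*b)/2


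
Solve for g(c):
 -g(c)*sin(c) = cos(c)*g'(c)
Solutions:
 g(c) = C1*cos(c)


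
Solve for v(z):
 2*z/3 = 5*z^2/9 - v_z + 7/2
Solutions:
 v(z) = C1 + 5*z^3/27 - z^2/3 + 7*z/2


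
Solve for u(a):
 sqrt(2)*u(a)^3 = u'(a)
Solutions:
 u(a) = -sqrt(2)*sqrt(-1/(C1 + sqrt(2)*a))/2
 u(a) = sqrt(2)*sqrt(-1/(C1 + sqrt(2)*a))/2


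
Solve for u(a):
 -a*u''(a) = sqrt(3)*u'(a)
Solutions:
 u(a) = C1 + C2*a^(1 - sqrt(3))


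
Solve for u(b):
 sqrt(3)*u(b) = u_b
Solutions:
 u(b) = C1*exp(sqrt(3)*b)


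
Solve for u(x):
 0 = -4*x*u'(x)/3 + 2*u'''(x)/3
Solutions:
 u(x) = C1 + Integral(C2*airyai(2^(1/3)*x) + C3*airybi(2^(1/3)*x), x)


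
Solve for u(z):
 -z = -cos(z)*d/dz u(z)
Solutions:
 u(z) = C1 + Integral(z/cos(z), z)


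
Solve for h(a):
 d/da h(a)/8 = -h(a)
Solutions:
 h(a) = C1*exp(-8*a)


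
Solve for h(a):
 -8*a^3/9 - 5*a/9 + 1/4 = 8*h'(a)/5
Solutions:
 h(a) = C1 - 5*a^4/36 - 25*a^2/144 + 5*a/32


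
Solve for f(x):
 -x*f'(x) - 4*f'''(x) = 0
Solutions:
 f(x) = C1 + Integral(C2*airyai(-2^(1/3)*x/2) + C3*airybi(-2^(1/3)*x/2), x)


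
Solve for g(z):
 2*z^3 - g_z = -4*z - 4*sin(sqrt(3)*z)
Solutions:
 g(z) = C1 + z^4/2 + 2*z^2 - 4*sqrt(3)*cos(sqrt(3)*z)/3


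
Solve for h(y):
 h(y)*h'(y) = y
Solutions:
 h(y) = -sqrt(C1 + y^2)
 h(y) = sqrt(C1 + y^2)


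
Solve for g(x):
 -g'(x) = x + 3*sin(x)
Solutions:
 g(x) = C1 - x^2/2 + 3*cos(x)


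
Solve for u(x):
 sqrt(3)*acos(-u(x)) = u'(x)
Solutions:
 Integral(1/acos(-_y), (_y, u(x))) = C1 + sqrt(3)*x


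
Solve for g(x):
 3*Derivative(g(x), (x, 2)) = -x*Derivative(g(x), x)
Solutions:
 g(x) = C1 + C2*erf(sqrt(6)*x/6)


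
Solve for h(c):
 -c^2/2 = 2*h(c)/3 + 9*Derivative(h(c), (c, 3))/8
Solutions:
 h(c) = C3*exp(-2*2^(1/3)*c/3) - 3*c^2/4 + (C1*sin(2^(1/3)*sqrt(3)*c/3) + C2*cos(2^(1/3)*sqrt(3)*c/3))*exp(2^(1/3)*c/3)


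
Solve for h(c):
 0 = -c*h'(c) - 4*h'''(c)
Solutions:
 h(c) = C1 + Integral(C2*airyai(-2^(1/3)*c/2) + C3*airybi(-2^(1/3)*c/2), c)


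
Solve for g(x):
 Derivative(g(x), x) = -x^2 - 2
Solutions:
 g(x) = C1 - x^3/3 - 2*x


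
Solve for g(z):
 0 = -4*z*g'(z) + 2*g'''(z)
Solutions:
 g(z) = C1 + Integral(C2*airyai(2^(1/3)*z) + C3*airybi(2^(1/3)*z), z)


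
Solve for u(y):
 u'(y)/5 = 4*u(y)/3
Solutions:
 u(y) = C1*exp(20*y/3)


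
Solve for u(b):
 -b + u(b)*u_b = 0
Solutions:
 u(b) = -sqrt(C1 + b^2)
 u(b) = sqrt(C1 + b^2)


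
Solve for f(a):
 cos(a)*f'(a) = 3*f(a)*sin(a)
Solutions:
 f(a) = C1/cos(a)^3


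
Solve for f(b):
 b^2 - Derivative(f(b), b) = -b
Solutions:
 f(b) = C1 + b^3/3 + b^2/2


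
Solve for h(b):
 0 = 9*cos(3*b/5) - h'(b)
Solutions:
 h(b) = C1 + 15*sin(3*b/5)


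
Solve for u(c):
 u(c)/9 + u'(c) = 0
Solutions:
 u(c) = C1*exp(-c/9)


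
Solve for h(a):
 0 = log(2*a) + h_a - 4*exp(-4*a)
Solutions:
 h(a) = C1 - a*log(a) + a*(1 - log(2)) - exp(-4*a)


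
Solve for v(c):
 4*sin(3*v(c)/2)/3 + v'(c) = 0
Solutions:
 v(c) = -2*acos((-C1 - exp(4*c))/(C1 - exp(4*c)))/3 + 4*pi/3
 v(c) = 2*acos((-C1 - exp(4*c))/(C1 - exp(4*c)))/3


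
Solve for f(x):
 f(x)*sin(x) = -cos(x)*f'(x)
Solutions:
 f(x) = C1*cos(x)


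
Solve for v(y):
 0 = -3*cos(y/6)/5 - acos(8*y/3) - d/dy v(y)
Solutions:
 v(y) = C1 - y*acos(8*y/3) + sqrt(9 - 64*y^2)/8 - 18*sin(y/6)/5


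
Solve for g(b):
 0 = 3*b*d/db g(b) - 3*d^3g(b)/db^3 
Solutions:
 g(b) = C1 + Integral(C2*airyai(b) + C3*airybi(b), b)


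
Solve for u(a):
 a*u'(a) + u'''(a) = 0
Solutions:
 u(a) = C1 + Integral(C2*airyai(-a) + C3*airybi(-a), a)


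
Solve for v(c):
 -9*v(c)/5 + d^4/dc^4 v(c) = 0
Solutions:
 v(c) = C1*exp(-sqrt(3)*5^(3/4)*c/5) + C2*exp(sqrt(3)*5^(3/4)*c/5) + C3*sin(sqrt(3)*5^(3/4)*c/5) + C4*cos(sqrt(3)*5^(3/4)*c/5)


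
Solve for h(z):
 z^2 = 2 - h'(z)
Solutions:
 h(z) = C1 - z^3/3 + 2*z


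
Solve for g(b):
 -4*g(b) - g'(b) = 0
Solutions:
 g(b) = C1*exp(-4*b)


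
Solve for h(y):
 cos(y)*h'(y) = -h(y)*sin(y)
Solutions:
 h(y) = C1*cos(y)


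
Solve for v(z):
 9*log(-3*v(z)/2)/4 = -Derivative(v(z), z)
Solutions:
 4*Integral(1/(log(-_y) - log(2) + log(3)), (_y, v(z)))/9 = C1 - z


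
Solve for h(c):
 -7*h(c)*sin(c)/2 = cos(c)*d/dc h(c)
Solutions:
 h(c) = C1*cos(c)^(7/2)


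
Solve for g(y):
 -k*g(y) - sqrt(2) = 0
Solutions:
 g(y) = -sqrt(2)/k


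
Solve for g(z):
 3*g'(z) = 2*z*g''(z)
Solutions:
 g(z) = C1 + C2*z^(5/2)


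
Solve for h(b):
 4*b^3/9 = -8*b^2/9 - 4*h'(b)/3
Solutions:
 h(b) = C1 - b^4/12 - 2*b^3/9


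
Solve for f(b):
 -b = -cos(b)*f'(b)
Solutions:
 f(b) = C1 + Integral(b/cos(b), b)


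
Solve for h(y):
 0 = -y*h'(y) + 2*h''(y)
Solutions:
 h(y) = C1 + C2*erfi(y/2)


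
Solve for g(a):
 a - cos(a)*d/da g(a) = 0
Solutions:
 g(a) = C1 + Integral(a/cos(a), a)


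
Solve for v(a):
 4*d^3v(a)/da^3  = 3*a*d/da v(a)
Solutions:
 v(a) = C1 + Integral(C2*airyai(6^(1/3)*a/2) + C3*airybi(6^(1/3)*a/2), a)


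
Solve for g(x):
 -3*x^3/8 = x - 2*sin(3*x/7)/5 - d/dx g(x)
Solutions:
 g(x) = C1 + 3*x^4/32 + x^2/2 + 14*cos(3*x/7)/15


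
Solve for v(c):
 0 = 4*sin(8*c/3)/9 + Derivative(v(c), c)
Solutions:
 v(c) = C1 + cos(8*c/3)/6


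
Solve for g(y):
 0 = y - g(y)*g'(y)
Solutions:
 g(y) = -sqrt(C1 + y^2)
 g(y) = sqrt(C1 + y^2)


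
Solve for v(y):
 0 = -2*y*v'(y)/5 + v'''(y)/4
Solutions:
 v(y) = C1 + Integral(C2*airyai(2*5^(2/3)*y/5) + C3*airybi(2*5^(2/3)*y/5), y)


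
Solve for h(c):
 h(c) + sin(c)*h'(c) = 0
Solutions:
 h(c) = C1*sqrt(cos(c) + 1)/sqrt(cos(c) - 1)


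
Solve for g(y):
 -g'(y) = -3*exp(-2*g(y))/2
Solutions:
 g(y) = log(-sqrt(C1 + 3*y))
 g(y) = log(C1 + 3*y)/2


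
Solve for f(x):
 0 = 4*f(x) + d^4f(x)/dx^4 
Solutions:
 f(x) = (C1*sin(x) + C2*cos(x))*exp(-x) + (C3*sin(x) + C4*cos(x))*exp(x)


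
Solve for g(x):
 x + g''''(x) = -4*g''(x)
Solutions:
 g(x) = C1 + C2*x + C3*sin(2*x) + C4*cos(2*x) - x^3/24


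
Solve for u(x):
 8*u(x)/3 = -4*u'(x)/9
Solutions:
 u(x) = C1*exp(-6*x)


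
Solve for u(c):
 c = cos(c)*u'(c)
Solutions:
 u(c) = C1 + Integral(c/cos(c), c)


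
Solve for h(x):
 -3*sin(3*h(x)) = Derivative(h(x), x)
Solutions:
 h(x) = -acos((-C1 - exp(18*x))/(C1 - exp(18*x)))/3 + 2*pi/3
 h(x) = acos((-C1 - exp(18*x))/(C1 - exp(18*x)))/3


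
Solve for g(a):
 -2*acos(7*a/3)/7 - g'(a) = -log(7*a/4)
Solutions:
 g(a) = C1 + a*log(a) - 2*a*acos(7*a/3)/7 - 2*a*log(2) - a + a*log(7) + 2*sqrt(9 - 49*a^2)/49


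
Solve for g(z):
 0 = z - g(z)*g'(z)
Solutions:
 g(z) = -sqrt(C1 + z^2)
 g(z) = sqrt(C1 + z^2)


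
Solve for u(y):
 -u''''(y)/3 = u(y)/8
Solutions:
 u(y) = (C1*sin(2^(3/4)*3^(1/4)*y/4) + C2*cos(2^(3/4)*3^(1/4)*y/4))*exp(-2^(3/4)*3^(1/4)*y/4) + (C3*sin(2^(3/4)*3^(1/4)*y/4) + C4*cos(2^(3/4)*3^(1/4)*y/4))*exp(2^(3/4)*3^(1/4)*y/4)


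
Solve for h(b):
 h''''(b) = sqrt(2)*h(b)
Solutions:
 h(b) = C1*exp(-2^(1/8)*b) + C2*exp(2^(1/8)*b) + C3*sin(2^(1/8)*b) + C4*cos(2^(1/8)*b)


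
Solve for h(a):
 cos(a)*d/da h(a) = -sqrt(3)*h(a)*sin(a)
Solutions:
 h(a) = C1*cos(a)^(sqrt(3))


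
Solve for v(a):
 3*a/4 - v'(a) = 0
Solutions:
 v(a) = C1 + 3*a^2/8


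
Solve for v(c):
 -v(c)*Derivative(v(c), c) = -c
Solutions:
 v(c) = -sqrt(C1 + c^2)
 v(c) = sqrt(C1 + c^2)


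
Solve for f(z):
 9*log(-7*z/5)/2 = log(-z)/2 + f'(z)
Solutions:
 f(z) = C1 + 4*z*log(-z) + z*(-5*log(5) - 4 + log(35)/2 + 4*log(7))


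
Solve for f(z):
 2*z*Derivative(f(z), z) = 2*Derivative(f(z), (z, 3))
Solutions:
 f(z) = C1 + Integral(C2*airyai(z) + C3*airybi(z), z)


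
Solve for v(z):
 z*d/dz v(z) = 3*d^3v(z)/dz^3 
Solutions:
 v(z) = C1 + Integral(C2*airyai(3^(2/3)*z/3) + C3*airybi(3^(2/3)*z/3), z)


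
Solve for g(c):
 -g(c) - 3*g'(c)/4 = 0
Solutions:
 g(c) = C1*exp(-4*c/3)


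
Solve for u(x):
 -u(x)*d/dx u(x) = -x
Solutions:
 u(x) = -sqrt(C1 + x^2)
 u(x) = sqrt(C1 + x^2)


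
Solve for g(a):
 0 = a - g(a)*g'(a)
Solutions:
 g(a) = -sqrt(C1 + a^2)
 g(a) = sqrt(C1 + a^2)


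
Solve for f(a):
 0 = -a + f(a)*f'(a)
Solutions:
 f(a) = -sqrt(C1 + a^2)
 f(a) = sqrt(C1 + a^2)


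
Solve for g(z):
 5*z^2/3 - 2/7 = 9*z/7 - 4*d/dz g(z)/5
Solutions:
 g(z) = C1 - 25*z^3/36 + 45*z^2/56 + 5*z/14


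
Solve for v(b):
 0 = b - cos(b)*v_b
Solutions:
 v(b) = C1 + Integral(b/cos(b), b)


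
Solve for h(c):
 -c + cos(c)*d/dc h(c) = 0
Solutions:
 h(c) = C1 + Integral(c/cos(c), c)


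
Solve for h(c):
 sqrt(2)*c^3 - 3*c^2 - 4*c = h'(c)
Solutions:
 h(c) = C1 + sqrt(2)*c^4/4 - c^3 - 2*c^2


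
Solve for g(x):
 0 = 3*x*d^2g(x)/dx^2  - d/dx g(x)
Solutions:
 g(x) = C1 + C2*x^(4/3)


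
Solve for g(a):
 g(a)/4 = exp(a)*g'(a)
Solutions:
 g(a) = C1*exp(-exp(-a)/4)


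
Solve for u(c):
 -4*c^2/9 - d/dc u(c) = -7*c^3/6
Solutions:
 u(c) = C1 + 7*c^4/24 - 4*c^3/27


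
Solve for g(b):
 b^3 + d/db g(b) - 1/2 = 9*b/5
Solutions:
 g(b) = C1 - b^4/4 + 9*b^2/10 + b/2


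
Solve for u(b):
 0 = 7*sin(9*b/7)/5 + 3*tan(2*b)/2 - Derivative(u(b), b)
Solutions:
 u(b) = C1 - 3*log(cos(2*b))/4 - 49*cos(9*b/7)/45


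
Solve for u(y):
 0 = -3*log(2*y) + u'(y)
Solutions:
 u(y) = C1 + 3*y*log(y) - 3*y + y*log(8)


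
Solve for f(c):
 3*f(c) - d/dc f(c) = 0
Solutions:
 f(c) = C1*exp(3*c)


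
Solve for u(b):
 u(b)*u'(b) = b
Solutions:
 u(b) = -sqrt(C1 + b^2)
 u(b) = sqrt(C1 + b^2)


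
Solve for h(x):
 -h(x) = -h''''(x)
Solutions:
 h(x) = C1*exp(-x) + C2*exp(x) + C3*sin(x) + C4*cos(x)


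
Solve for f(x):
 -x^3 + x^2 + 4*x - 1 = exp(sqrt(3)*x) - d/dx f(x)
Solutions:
 f(x) = C1 + x^4/4 - x^3/3 - 2*x^2 + x + sqrt(3)*exp(sqrt(3)*x)/3


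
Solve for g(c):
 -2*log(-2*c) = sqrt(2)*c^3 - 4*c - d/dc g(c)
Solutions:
 g(c) = C1 + sqrt(2)*c^4/4 - 2*c^2 + 2*c*log(-c) + 2*c*(-1 + log(2))


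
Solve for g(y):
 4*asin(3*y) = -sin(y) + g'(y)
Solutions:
 g(y) = C1 + 4*y*asin(3*y) + 4*sqrt(1 - 9*y^2)/3 - cos(y)


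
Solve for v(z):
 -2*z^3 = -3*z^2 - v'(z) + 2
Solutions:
 v(z) = C1 + z^4/2 - z^3 + 2*z


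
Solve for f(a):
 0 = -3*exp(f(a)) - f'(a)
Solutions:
 f(a) = log(1/(C1 + 3*a))


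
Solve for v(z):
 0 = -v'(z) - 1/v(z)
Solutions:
 v(z) = -sqrt(C1 - 2*z)
 v(z) = sqrt(C1 - 2*z)


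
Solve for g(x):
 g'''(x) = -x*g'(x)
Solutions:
 g(x) = C1 + Integral(C2*airyai(-x) + C3*airybi(-x), x)


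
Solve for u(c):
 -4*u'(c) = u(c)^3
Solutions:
 u(c) = -sqrt(2)*sqrt(-1/(C1 - c))
 u(c) = sqrt(2)*sqrt(-1/(C1 - c))


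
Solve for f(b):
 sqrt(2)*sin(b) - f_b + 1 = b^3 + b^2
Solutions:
 f(b) = C1 - b^4/4 - b^3/3 + b - sqrt(2)*cos(b)


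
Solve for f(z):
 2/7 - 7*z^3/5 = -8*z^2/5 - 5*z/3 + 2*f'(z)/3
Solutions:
 f(z) = C1 - 21*z^4/40 + 4*z^3/5 + 5*z^2/4 + 3*z/7


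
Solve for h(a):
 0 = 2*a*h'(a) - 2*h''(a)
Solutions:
 h(a) = C1 + C2*erfi(sqrt(2)*a/2)


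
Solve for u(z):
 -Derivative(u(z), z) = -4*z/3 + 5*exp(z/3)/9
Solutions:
 u(z) = C1 + 2*z^2/3 - 5*exp(z/3)/3


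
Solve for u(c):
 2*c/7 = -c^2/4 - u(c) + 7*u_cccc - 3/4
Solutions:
 u(c) = C1*exp(-7^(3/4)*c/7) + C2*exp(7^(3/4)*c/7) + C3*sin(7^(3/4)*c/7) + C4*cos(7^(3/4)*c/7) - c^2/4 - 2*c/7 - 3/4


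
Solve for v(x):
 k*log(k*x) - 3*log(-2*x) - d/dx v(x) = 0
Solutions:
 v(x) = C1 + x*(k - 3)*log(-x) + x*(k*log(-k) - k - 3*log(2) + 3)


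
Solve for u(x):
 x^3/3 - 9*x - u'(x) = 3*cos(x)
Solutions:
 u(x) = C1 + x^4/12 - 9*x^2/2 - 3*sin(x)


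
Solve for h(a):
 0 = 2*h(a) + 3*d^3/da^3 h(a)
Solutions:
 h(a) = C3*exp(-2^(1/3)*3^(2/3)*a/3) + (C1*sin(2^(1/3)*3^(1/6)*a/2) + C2*cos(2^(1/3)*3^(1/6)*a/2))*exp(2^(1/3)*3^(2/3)*a/6)


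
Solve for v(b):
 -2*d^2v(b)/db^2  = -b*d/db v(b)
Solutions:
 v(b) = C1 + C2*erfi(b/2)


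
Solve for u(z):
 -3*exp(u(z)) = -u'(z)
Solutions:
 u(z) = log(-1/(C1 + 3*z))


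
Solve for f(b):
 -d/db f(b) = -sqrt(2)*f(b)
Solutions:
 f(b) = C1*exp(sqrt(2)*b)


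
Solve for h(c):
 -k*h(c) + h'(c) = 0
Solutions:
 h(c) = C1*exp(c*k)


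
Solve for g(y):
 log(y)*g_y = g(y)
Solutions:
 g(y) = C1*exp(li(y))


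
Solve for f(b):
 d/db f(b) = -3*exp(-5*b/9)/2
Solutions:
 f(b) = C1 + 27*exp(-5*b/9)/10


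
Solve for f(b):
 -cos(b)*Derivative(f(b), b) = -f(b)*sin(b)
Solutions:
 f(b) = C1/cos(b)


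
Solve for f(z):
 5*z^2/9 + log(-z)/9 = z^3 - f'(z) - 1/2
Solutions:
 f(z) = C1 + z^4/4 - 5*z^3/27 - z*log(-z)/9 - 7*z/18


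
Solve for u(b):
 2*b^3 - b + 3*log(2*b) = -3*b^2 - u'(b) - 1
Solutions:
 u(b) = C1 - b^4/2 - b^3 + b^2/2 - 3*b*log(b) - b*log(8) + 2*b


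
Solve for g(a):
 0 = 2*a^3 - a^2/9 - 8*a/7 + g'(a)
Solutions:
 g(a) = C1 - a^4/2 + a^3/27 + 4*a^2/7


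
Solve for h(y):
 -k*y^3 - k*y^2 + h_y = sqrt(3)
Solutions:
 h(y) = C1 + k*y^4/4 + k*y^3/3 + sqrt(3)*y


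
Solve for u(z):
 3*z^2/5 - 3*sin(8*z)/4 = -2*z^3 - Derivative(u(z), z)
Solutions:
 u(z) = C1 - z^4/2 - z^3/5 - 3*cos(8*z)/32


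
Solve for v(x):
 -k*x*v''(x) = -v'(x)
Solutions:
 v(x) = C1 + x^(((re(k) + 1)*re(k) + im(k)^2)/(re(k)^2 + im(k)^2))*(C2*sin(log(x)*Abs(im(k))/(re(k)^2 + im(k)^2)) + C3*cos(log(x)*im(k)/(re(k)^2 + im(k)^2)))


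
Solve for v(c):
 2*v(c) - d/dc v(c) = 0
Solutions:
 v(c) = C1*exp(2*c)
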